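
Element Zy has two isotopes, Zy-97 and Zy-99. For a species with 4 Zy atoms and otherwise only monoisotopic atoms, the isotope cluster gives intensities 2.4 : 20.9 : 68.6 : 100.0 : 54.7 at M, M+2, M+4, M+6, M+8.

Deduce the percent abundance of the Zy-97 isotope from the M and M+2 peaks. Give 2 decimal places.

Write p for the Zy-97 fraction. I(M+2)/I(M) = [C(4,1)·p^3·(1−p)] / p^4 = 4·(1−p)/p = 20.9/2.4 = 8.7083
(1−p)/p = 8.7083/4 = 2.1771  ⇒  p = 1/(1 + 2.1771) = 0.3148
Zy-97: 31.48%, Zy-99: 68.52%.

31.48%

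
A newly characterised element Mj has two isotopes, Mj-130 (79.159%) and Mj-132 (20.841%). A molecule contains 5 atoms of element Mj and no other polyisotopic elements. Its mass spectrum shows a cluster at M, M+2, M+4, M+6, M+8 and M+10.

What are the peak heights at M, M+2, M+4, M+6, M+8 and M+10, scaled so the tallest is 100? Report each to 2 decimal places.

75.96 : 100.00 : 52.66 : 13.86 : 1.82 : 0.10

Expanding (0.79159 + 0.20841)^5:
P(M) = 0.79159^5 = 0.310815
P(M+2) = 5 × 0.79159^4 × 0.20841^1 = 0.409157
P(M+4) = 10 × 0.79159^3 × 0.20841^2 = 0.215446
P(M+6) = 10 × 0.79159^2 × 0.20841^3 = 0.056723
P(M+8) = 5 × 0.79159^1 × 0.20841^4 = 0.007467
P(M+10) = 0.20841^5 = 0.000393
The M+2 peak is largest (0.409157); scaling to 100 gives 75.96 : 100.00 : 52.66 : 13.86 : 1.82 : 0.10.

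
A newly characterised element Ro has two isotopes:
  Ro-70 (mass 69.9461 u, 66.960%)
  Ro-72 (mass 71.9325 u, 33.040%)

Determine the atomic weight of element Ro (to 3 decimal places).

Weight each isotope mass by its fractional abundance: 0.66960 × 69.9461 + 0.33040 × 71.9325
= 46.83591 + 23.76650 = 70.60241 u

70.602 u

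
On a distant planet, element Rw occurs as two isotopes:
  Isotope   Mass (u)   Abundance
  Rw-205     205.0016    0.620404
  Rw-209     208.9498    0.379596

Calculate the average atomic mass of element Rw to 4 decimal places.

Average mass = Σ (abundance × isotope mass) = 0.620404 × 205.0016 + 0.379596 × 208.9498
= 127.18381 + 79.31651 = 206.50032 u

206.5003 u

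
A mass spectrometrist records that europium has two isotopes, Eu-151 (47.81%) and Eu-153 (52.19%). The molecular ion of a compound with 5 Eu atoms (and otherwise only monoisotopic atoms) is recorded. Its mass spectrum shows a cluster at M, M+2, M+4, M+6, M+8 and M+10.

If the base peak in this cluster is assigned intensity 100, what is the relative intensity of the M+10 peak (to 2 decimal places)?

Term probabilities: M 0.0250, M+2 0.1363, M+4 0.2977, M+6 0.3249, M+8 0.1774, M+10 0.0387. Base peak = M+6.
P(M+6) = C(5,3) × 0.4781^2 × 0.5219^3 = 10 × 0.22857961 × 0.14215492 = 0.324937 (base)
P(M+10) = C(5,5) × 0.4781^0 × 0.5219^5 = 1 × 1.0000 × 0.0387201 = 0.038720
Relative intensity = 0.038720 / 0.324937 × 100 = 11.92

11.92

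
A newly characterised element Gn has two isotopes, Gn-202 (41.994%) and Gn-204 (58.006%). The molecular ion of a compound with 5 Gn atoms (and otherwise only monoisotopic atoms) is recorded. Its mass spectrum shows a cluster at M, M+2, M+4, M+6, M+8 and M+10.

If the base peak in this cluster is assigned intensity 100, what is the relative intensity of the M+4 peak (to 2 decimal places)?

72.40

(0.41994 + 0.58006)^5 gives M 0.0131, M+2 0.0902, M+4 0.2492, M+6 0.3442, M+8 0.2377, M+10 0.0657; the largest is M+6.
P(M+6) = C(5,3) × 0.41994^2 × 0.58006^3 = 10 × 0.1763496 × 0.19517256 = 0.344186 (base)
P(M+4) = C(5,2) × 0.41994^3 × 0.58006^2 = 10 × 0.07405625 × 0.3364696 = 0.249177
Relative intensity = 0.249177 / 0.344186 × 100 = 72.40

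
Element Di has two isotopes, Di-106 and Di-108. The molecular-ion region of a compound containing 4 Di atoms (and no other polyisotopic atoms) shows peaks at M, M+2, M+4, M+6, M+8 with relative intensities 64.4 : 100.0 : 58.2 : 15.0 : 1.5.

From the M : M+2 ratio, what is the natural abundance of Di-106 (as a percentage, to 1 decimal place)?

72.0%

If p is the fraction of Di that is Di-106, then I(M+2)/I(M) = [C(4,1)·p^3·(1−p)] / p^4 = 4·(1−p)/p = 100.0/64.4 = 1.5528
(1−p)/p = 1.5528/4 = 0.3882  ⇒  p = 1/(1 + 0.3882) = 0.7204
Di-106: 72.0%, Di-108: 28.0%.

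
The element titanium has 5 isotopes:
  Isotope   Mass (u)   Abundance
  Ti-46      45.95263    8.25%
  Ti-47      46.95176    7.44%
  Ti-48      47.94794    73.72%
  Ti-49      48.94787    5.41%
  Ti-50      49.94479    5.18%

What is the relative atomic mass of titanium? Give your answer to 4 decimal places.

The abundance-weighted mean is 0.0825 × 45.95263 + 0.0744 × 46.95176 + 0.7372 × 47.94794 + 0.0541 × 48.94787 + 0.0518 × 49.94479
= 3.791092 + 3.493211 + 35.347221 + 2.648080 + 2.587140 = 47.866744 u

47.8667 u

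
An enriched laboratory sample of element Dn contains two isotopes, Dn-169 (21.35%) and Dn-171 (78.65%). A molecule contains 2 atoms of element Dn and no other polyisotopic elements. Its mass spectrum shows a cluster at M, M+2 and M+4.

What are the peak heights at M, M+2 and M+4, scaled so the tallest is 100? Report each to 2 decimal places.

Each Dn atom is independently Dn-169 (p = 0.2135) or Dn-171 (q = 0.7865); the cluster is the binomial expansion (p + q)^2.
P(M) = 0.2135^2 = 0.045582
P(M+2) = 2 × 0.2135^1 × 0.7865^1 = 0.335836
P(M+4) = 0.7865^2 = 0.618582
The M+4 peak is largest (0.618582); scaling to 100 gives 7.37 : 54.29 : 100.00.

7.37 : 54.29 : 100.00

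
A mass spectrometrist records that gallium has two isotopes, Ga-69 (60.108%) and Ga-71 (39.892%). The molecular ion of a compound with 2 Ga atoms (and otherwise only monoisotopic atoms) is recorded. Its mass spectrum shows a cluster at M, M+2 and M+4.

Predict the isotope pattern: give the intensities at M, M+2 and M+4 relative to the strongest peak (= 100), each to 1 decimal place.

Expanding (0.60108 + 0.39892)^2:
P(M) = 0.60108^2 = 0.361297
P(M+2) = 2 × 0.60108^1 × 0.39892^1 = 0.479566
P(M+4) = 0.39892^2 = 0.159137
The M+2 peak is largest (0.479566); scaling to 100 gives 75.3 : 100.0 : 33.2.

75.3 : 100.0 : 33.2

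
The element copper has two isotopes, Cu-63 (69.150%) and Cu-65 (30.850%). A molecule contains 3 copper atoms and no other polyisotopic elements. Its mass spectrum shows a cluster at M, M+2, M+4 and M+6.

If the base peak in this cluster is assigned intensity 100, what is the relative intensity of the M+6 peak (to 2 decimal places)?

6.63

(0.69150 + 0.30850)^3 gives M 0.3307, M+2 0.4425, M+4 0.1974, M+6 0.0294; the largest is M+2.
P(M+2) = C(3,1) × 0.69150^2 × 0.30850^1 = 3 × 0.47817225 × 0.3085 = 0.442548 (base)
P(M+6) = C(3,3) × 0.69150^0 × 0.30850^3 = 1 × 1.0000 × 0.02936064 = 0.029361
Relative intensity = 0.029361 / 0.442548 × 100 = 6.63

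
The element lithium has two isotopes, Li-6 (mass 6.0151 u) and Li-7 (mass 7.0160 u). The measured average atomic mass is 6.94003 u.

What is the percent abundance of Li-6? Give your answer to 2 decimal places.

With x = fraction of Li-6 (so Li-7 is 1 − x):
6.0151·x + 7.0160·(1 − x) = 6.94003
(6.0151 − 7.0160)·x = 6.94003 − 7.0160
x = -0.07597 / -1.0009 = 0.07590 → 7.59% Li-6, 92.41% Li-7.

7.59%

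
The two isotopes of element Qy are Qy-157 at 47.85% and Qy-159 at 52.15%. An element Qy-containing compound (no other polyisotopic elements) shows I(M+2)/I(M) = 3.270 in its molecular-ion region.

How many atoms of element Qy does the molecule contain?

3

For n independent Qy atoms, I(M+2)/I(M) = n · (abundance Qy-159) / (abundance Qy-157) = n · 0.5215/0.4785.
n = 3.270 × 0.4785/0.5215 = 3.00 ≈ 3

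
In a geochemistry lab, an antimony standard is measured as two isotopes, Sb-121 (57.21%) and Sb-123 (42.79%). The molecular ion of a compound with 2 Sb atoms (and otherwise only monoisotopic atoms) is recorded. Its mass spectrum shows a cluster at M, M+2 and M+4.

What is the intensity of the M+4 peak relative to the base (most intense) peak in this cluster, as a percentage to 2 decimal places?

37.40%

Binomial terms of (0.5721 + 0.4279)^2: M 0.3273, M+2 0.4896, M+4 0.1831 → M+2 is the base peak.
P(M+2) = C(2,1) × 0.5721^1 × 0.4279^1 = 2 × 0.5721 × 0.4279 = 0.489603 (base)
P(M+4) = C(2,2) × 0.5721^0 × 0.4279^2 = 1 × 1.0000 × 0.18309841 = 0.183098
Relative intensity = 0.183098 / 0.489603 × 100 = 37.40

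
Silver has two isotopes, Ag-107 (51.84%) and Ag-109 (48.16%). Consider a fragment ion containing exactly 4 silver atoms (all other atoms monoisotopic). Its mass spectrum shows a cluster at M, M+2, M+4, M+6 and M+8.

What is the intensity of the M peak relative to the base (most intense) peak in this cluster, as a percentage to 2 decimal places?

(0.5184 + 0.4816)^4 gives M 0.0722, M+2 0.2684, M+4 0.3740, M+6 0.2316, M+8 0.0538; the largest is M+4.
P(M+4) = C(4,2) × 0.5184^2 × 0.4816^2 = 6 × 0.26873856 × 0.23193856 = 0.373985 (base)
P(M) = C(4,0) × 0.5184^4 × 0.4816^0 = 1 × 0.07222041 × 1.0000 = 0.072220
Relative intensity = 0.072220 / 0.373985 × 100 = 19.31

19.31%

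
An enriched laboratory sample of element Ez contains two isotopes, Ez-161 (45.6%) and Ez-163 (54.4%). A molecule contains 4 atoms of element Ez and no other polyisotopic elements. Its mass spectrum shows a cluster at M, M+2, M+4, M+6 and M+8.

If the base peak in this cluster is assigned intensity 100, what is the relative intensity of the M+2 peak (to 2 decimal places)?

55.88

Term probabilities: M 0.0432, M+2 0.2063, M+4 0.3692, M+6 0.2936, M+8 0.0876. Base peak = M+4.
P(M+4) = C(4,2) × 0.456^2 × 0.544^2 = 6 × 0.207936 × 0.295936 = 0.369214 (base)
P(M+2) = C(4,1) × 0.456^3 × 0.544^1 = 4 × 0.09481882 × 0.5440 = 0.206326
Relative intensity = 0.206326 / 0.369214 × 100 = 55.88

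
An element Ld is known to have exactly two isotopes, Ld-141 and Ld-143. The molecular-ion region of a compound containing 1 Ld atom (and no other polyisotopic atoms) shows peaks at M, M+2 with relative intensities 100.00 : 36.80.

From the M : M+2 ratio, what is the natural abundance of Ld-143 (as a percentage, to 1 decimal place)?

If p is the fraction of Ld that is Ld-141, then I(M+2)/I(M) = [C(1,1)·p^0·(1−p)] / p^1 = 1·(1−p)/p = 36.80/100.00 = 0.3680
(1−p)/p = 0.3680/1 = 0.3680  ⇒  p = 1/(1 + 0.3680) = 0.7310
Ld-141: 73.1%, Ld-143: 26.9%.

26.9%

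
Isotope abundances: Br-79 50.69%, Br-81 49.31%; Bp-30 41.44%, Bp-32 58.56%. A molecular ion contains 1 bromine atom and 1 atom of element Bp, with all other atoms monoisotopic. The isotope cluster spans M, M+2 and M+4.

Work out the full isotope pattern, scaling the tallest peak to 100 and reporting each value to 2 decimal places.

Bromine pattern (n=1): 0.5069 : 0.4931
Element Bp pattern (n=1): 0.4144 : 0.5856
Convolve the two distributions (both contribute in 2-u steps):
  M: 0.5069×0.4144 = 0.210059
  M+2: 0.5069×0.5856 + 0.4931×0.4144 = 0.501181
  M+4: 0.4931×0.5856 = 0.288759
Scale to base peak (0.501181) = 100: 41.91 : 100.00 : 57.62

41.91 : 100.00 : 57.62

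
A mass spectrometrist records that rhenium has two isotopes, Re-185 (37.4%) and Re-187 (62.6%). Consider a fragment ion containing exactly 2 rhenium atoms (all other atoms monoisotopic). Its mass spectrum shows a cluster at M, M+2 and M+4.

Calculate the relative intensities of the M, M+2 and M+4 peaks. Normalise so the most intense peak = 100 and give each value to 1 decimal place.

29.9 : 100.0 : 83.7

The 2 Re atoms are independent, so intensities follow the terms of (0.374 + 0.626)^2.
P(M) = 0.374^2 = 0.139876
P(M+2) = 2 × 0.374^1 × 0.626^1 = 0.468248
P(M+4) = 0.626^2 = 0.391876
The M+2 peak is largest (0.468248); scaling to 100 gives 29.9 : 100.0 : 83.7.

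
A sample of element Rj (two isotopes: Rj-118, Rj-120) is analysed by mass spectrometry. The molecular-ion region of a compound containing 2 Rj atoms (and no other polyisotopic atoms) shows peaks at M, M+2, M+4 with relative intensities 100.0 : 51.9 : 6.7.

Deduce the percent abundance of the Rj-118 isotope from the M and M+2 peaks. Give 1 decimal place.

If p is the fraction of Rj that is Rj-118, then I(M+2)/I(M) = [C(2,1)·p^1·(1−p)] / p^2 = 2·(1−p)/p = 51.9/100.0 = 0.5190
(1−p)/p = 0.5190/2 = 0.2595  ⇒  p = 1/(1 + 0.2595) = 0.7940
Rj-118: 79.4%, Rj-120: 20.6%.

79.4%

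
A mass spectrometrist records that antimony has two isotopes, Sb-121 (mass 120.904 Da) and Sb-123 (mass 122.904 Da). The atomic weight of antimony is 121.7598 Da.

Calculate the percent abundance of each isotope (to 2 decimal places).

Sb-121: 57.21%, Sb-123: 42.79%

Writing the weighted mean with unknown fraction x of Sb-121:
120.904·x + 122.904·(1 − x) = 121.7598
(120.904 − 122.904)·x = 121.7598 − 122.904
x = -1.1442 / -2.000 = 0.57210 → 57.21% Sb-121, 42.79% Sb-123.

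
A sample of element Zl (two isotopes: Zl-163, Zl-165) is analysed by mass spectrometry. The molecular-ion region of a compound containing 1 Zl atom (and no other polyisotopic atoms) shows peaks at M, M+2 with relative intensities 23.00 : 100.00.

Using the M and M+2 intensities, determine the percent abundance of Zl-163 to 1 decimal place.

Write p for the Zl-163 fraction. I(M+2)/I(M) = [C(1,1)·p^0·(1−p)] / p^1 = 1·(1−p)/p = 100.00/23.00 = 4.3478
(1−p)/p = 4.3478/1 = 4.3478  ⇒  p = 1/(1 + 4.3478) = 0.1870
Zl-163: 18.7%, Zl-165: 81.3%.

18.7%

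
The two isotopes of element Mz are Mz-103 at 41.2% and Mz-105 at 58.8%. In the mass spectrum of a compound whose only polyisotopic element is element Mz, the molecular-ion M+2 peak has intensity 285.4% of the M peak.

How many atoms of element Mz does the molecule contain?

For n independent Mz atoms, I(M+2)/I(M) = n · (abundance Mz-105) / (abundance Mz-103) = n · 0.588/0.412.
n = 2.854 × 0.412/0.588 = 2.00 ≈ 2

2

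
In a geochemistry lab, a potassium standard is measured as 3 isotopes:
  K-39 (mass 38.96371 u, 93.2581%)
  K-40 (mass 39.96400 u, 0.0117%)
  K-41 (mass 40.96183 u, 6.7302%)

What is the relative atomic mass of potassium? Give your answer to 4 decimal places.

39.0983 u

Weight each isotope mass by its fractional abundance: 0.932581 × 38.96371 + 0.000117 × 39.96400 + 0.067302 × 40.96183
= 36.336816 + 0.004676 + 2.756813 = 39.098305 u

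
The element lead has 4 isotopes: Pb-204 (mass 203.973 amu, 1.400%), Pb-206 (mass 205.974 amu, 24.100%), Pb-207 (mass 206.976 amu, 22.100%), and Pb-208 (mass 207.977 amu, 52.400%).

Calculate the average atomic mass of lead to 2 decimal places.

The abundance-weighted mean is 0.01400 × 203.973 + 0.24100 × 205.974 + 0.22100 × 206.976 + 0.52400 × 207.977
= 2.8556 + 49.6397 + 45.7417 + 108.9799 = 207.2169 amu

207.22 amu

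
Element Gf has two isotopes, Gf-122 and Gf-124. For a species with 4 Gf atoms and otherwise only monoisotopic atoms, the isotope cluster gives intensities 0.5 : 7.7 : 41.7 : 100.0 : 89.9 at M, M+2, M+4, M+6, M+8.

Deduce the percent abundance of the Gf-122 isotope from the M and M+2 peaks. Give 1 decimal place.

Write p for the Gf-122 fraction. I(M+2)/I(M) = [C(4,1)·p^3·(1−p)] / p^4 = 4·(1−p)/p = 7.7/0.5 = 15.4000
(1−p)/p = 15.4000/4 = 3.8500  ⇒  p = 1/(1 + 3.8500) = 0.2062
Gf-122: 20.6%, Gf-124: 79.4%.

20.6%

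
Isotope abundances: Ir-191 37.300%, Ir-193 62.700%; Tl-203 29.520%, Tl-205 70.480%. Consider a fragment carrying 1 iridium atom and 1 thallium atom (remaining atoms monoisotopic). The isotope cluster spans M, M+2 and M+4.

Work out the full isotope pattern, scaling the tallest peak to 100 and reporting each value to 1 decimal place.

24.6 : 100.0 : 98.6

Iridium pattern (n=1): 0.3730 : 0.6270
Thallium pattern (n=1): 0.2952 : 0.7048
Convolve the two distributions (both contribute in 2-u steps):
  M: 0.3730×0.2952 = 0.110110
  M+2: 0.3730×0.7048 + 0.6270×0.2952 = 0.447981
  M+4: 0.6270×0.7048 = 0.441910
Scale to base peak (0.447981) = 100: 24.6 : 100.0 : 98.6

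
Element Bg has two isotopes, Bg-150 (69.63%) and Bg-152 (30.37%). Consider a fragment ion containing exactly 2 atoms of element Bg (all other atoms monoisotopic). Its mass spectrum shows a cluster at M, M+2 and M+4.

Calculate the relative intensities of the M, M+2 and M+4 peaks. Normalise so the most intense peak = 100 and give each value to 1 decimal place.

Expanding (0.6963 + 0.3037)^2:
P(M) = 0.6963^2 = 0.484834
P(M+2) = 2 × 0.6963^1 × 0.3037^1 = 0.422933
P(M+4) = 0.3037^2 = 0.092234
The M peak is largest (0.484834); scaling to 100 gives 100.0 : 87.2 : 19.0.

100.0 : 87.2 : 19.0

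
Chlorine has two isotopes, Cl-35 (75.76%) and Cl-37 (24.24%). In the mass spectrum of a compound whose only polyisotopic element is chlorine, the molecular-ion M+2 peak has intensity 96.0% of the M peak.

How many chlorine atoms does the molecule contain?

For n independent Cl atoms, I(M+2)/I(M) = n · (abundance Cl-37) / (abundance Cl-35) = n · 0.2424/0.7576.
n = 0.960 × 0.7576/0.2424 = 3.00 ≈ 3

3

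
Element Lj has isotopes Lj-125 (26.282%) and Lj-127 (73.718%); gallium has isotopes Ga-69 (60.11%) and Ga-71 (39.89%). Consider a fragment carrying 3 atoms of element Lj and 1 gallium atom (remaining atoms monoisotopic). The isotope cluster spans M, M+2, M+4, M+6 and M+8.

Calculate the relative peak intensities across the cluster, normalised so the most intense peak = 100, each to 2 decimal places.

Element Lj pattern (n=3): 0.01815412 : 0.15276069 : 0.42847625 : 0.40060894
Gallium pattern (n=1): 0.6011 : 0.3989
Convolve the two distributions (both contribute in 2-u steps):
  M: 0.01815412×0.6011 = 0.010912
  M+2: 0.01815412×0.3989 + 0.15276069×0.6011 = 0.099066
  M+4: 0.15276069×0.3989 + 0.42847625×0.6011 = 0.318493
  M+6: 0.42847625×0.3989 + 0.40060894×0.6011 = 0.411725
  M+8: 0.40060894×0.3989 = 0.159803
Scale to base peak (0.411725) = 100: 2.65 : 24.06 : 77.36 : 100.00 : 38.81

2.65 : 24.06 : 77.36 : 100.00 : 38.81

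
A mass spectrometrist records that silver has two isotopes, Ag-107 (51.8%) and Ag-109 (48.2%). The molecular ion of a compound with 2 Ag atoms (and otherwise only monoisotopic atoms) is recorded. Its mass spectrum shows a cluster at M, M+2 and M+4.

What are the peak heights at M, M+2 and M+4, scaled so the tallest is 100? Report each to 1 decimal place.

Expanding (0.518 + 0.482)^2:
P(M) = 0.518^2 = 0.268324
P(M+2) = 2 × 0.518^1 × 0.482^1 = 0.499352
P(M+4) = 0.482^2 = 0.232324
The M+2 peak is largest (0.499352); scaling to 100 gives 53.7 : 100.0 : 46.5.

53.7 : 100.0 : 46.5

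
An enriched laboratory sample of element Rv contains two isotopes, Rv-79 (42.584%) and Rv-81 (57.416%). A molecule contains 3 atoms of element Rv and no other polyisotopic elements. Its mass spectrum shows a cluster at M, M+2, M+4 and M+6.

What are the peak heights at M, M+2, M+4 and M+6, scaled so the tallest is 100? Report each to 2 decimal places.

18.34 : 74.17 : 100.00 : 44.94

Each Rv atom is independently Rv-79 (p = 0.42584) or Rv-81 (q = 0.57416); the cluster is the binomial expansion (p + q)^3.
P(M) = 0.42584^3 = 0.077222
P(M+2) = 3 × 0.42584^2 × 0.57416^1 = 0.312354
P(M+4) = 3 × 0.42584^1 × 0.57416^2 = 0.421147
P(M+6) = 0.57416^3 = 0.189277
The M+4 peak is largest (0.421147); scaling to 100 gives 18.34 : 74.17 : 100.00 : 44.94.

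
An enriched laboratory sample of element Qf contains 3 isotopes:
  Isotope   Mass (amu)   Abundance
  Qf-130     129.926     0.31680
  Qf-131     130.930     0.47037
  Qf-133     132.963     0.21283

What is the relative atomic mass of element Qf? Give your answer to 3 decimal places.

Average mass = Σ (abundance × isotope mass) = 0.31680 × 129.926 + 0.47037 × 130.930 + 0.21283 × 132.963
= 41.1606 + 61.5855 + 28.2985 = 131.0446 amu

131.045 amu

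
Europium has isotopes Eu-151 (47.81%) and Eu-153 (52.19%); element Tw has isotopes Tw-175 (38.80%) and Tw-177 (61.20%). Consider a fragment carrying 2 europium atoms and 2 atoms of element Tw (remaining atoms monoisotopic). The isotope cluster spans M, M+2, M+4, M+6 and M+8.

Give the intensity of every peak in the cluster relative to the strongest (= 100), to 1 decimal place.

9.5 : 50.5 : 100.0 : 87.0 : 28.1

Europium pattern (n=2): 0.22857961 : 0.49904078 : 0.27237961
Element Tw pattern (n=2): 0.150544 : 0.474912 : 0.374544
Convolve the two distributions (both contribute in 2-u steps):
  M: 0.22857961×0.150544 = 0.034411
  M+2: 0.22857961×0.474912 + 0.49904078×0.150544 = 0.183683
  M+4: 0.22857961×0.374544 + 0.49904078×0.474912 + 0.27237961×0.150544 = 0.363619
  M+6: 0.49904078×0.374544 + 0.27237961×0.474912 = 0.316269
  M+8: 0.27237961×0.374544 = 0.102018
Scale to base peak (0.363619) = 100: 9.5 : 50.5 : 100.0 : 87.0 : 28.1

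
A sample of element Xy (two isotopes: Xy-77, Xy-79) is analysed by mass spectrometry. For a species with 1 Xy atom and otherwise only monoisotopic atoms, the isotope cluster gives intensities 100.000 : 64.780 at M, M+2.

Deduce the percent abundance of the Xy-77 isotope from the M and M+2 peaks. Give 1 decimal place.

Let p = fractional abundance of Xy-77. I(M+2)/I(M) = [C(1,1)·p^0·(1−p)] / p^1 = 1·(1−p)/p = 64.780/100.000 = 0.6478
(1−p)/p = 0.6478/1 = 0.6478  ⇒  p = 1/(1 + 0.6478) = 0.6069
Xy-77: 60.7%, Xy-79: 39.3%.

60.7%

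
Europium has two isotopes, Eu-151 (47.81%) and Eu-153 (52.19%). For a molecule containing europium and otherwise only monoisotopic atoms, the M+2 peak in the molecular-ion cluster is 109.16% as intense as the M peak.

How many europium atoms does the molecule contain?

The M+2/M ratio from n Eu atoms is n · q/p = n · 0.5219/0.4781.
n = 1.0916 × 0.4781/0.5219 = 1.00 ≈ 1

1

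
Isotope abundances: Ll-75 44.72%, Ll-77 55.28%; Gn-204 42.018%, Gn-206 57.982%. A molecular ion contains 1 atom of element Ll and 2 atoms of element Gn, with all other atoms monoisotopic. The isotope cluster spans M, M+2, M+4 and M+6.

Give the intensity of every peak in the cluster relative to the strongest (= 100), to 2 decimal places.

18.81 : 75.17 : 100.00 : 44.28

Element Ll pattern (n=1): 0.4472 : 0.5528
Element Gn pattern (n=2): 0.17655123 : 0.48725754 : 0.33619123
Convolve the two distributions (both contribute in 2-u steps):
  M: 0.4472×0.17655123 = 0.078954
  M+2: 0.4472×0.48725754 + 0.5528×0.17655123 = 0.315499
  M+4: 0.4472×0.33619123 + 0.5528×0.48725754 = 0.419701
  M+6: 0.5528×0.33619123 = 0.185847
Scale to base peak (0.419701) = 100: 18.81 : 75.17 : 100.00 : 44.28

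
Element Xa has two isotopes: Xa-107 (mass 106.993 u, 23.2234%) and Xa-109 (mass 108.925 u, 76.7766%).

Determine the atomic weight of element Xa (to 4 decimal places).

108.4763 u

Average mass = Σ (abundance × isotope mass) = 0.232234 × 106.993 + 0.767766 × 108.925
= 24.84741 + 83.62891 = 108.47632 u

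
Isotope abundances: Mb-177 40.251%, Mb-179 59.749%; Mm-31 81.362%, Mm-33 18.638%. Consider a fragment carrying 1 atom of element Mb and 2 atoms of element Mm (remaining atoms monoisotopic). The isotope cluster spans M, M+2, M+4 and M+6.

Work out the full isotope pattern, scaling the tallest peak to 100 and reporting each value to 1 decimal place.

51.5 : 100.0 : 37.7 : 4.0

Element Mb pattern (n=1): 0.40251 : 0.59749
Element Mm pattern (n=2): 0.6619775 : 0.30328499 : 0.0347375
Convolve the two distributions (both contribute in 2-u steps):
  M: 0.40251×0.6619775 = 0.266453
  M+2: 0.40251×0.30328499 + 0.59749×0.6619775 = 0.517600
  M+4: 0.40251×0.0347375 + 0.59749×0.30328499 = 0.195192
  M+6: 0.59749×0.0347375 = 0.020755
Scale to base peak (0.517600) = 100: 51.5 : 100.0 : 37.7 : 4.0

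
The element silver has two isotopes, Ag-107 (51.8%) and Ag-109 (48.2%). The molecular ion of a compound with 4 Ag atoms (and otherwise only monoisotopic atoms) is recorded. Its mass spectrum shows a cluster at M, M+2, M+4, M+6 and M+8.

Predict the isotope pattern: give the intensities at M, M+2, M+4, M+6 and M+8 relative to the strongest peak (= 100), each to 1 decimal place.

Each Ag atom is independently Ag-107 (p = 0.518) or Ag-109 (q = 0.482); the cluster is the binomial expansion (p + q)^4.
P(M) = 0.518^4 = 0.071998
P(M+2) = 4 × 0.518^3 × 0.482^1 = 0.267976
P(M+4) = 6 × 0.518^2 × 0.482^2 = 0.374029
P(M+6) = 4 × 0.518^1 × 0.482^3 = 0.232023
P(M+8) = 0.482^4 = 0.053974
The M+4 peak is largest (0.374029); scaling to 100 gives 19.2 : 71.6 : 100.0 : 62.0 : 14.4.

19.2 : 71.6 : 100.0 : 62.0 : 14.4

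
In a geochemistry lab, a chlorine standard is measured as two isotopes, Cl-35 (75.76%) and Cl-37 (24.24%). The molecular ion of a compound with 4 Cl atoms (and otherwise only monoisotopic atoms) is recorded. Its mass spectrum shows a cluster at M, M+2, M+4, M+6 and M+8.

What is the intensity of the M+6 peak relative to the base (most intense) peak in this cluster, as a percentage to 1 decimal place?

10.2%

(0.7576 + 0.2424)^4 gives M 0.3294, M+2 0.4216, M+4 0.2023, M+6 0.0432, M+8 0.0035; the largest is M+2.
P(M+2) = C(4,1) × 0.7576^3 × 0.2424^1 = 4 × 0.4348304 × 0.2424 = 0.421612 (base)
P(M+6) = C(4,3) × 0.7576^1 × 0.2424^3 = 4 × 0.7576 × 0.01424288 = 0.043162
Relative intensity = 0.043162 / 0.421612 × 100 = 10.2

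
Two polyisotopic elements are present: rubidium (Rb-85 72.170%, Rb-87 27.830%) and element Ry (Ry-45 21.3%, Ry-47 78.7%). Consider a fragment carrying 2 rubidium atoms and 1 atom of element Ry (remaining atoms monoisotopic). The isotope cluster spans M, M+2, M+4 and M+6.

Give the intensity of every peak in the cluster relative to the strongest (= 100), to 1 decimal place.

22.4 : 100.0 : 67.1 : 12.3

Rubidium pattern (n=2): 0.52085089 : 0.40169822 : 0.07745089
Element Ry pattern (n=1): 0.2130 : 0.7870
Convolve the two distributions (both contribute in 2-u steps):
  M: 0.52085089×0.2130 = 0.110941
  M+2: 0.52085089×0.7870 + 0.40169822×0.2130 = 0.495471
  M+4: 0.40169822×0.7870 + 0.07745089×0.2130 = 0.332634
  M+6: 0.07745089×0.7870 = 0.060954
Scale to base peak (0.495471) = 100: 22.4 : 100.0 : 67.1 : 12.3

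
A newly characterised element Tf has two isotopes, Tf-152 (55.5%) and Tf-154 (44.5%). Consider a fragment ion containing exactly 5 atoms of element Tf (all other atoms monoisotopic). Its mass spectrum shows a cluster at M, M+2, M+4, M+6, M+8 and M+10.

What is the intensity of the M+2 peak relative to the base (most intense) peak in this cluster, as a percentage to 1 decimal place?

62.4%

Term probabilities: M 0.0527, M+2 0.2111, M+4 0.3385, M+6 0.2714, M+8 0.1088, M+10 0.0175. Base peak = M+4.
P(M+4) = C(5,2) × 0.555^3 × 0.445^2 = 10 × 0.17095388 × 0.198025 = 0.338531 (base)
P(M+2) = C(5,1) × 0.555^4 × 0.445^1 = 5 × 0.0948794 × 0.4450 = 0.211107
Relative intensity = 0.211107 / 0.338531 × 100 = 62.4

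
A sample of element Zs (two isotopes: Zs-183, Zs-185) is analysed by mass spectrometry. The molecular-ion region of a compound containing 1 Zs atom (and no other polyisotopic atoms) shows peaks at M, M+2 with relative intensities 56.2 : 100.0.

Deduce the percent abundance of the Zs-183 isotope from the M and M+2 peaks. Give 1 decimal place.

Let p = fractional abundance of Zs-183. I(M+2)/I(M) = [C(1,1)·p^0·(1−p)] / p^1 = 1·(1−p)/p = 100.0/56.2 = 1.7794
(1−p)/p = 1.7794/1 = 1.7794  ⇒  p = 1/(1 + 1.7794) = 0.3598
Zs-183: 36.0%, Zs-185: 64.0%.

36.0%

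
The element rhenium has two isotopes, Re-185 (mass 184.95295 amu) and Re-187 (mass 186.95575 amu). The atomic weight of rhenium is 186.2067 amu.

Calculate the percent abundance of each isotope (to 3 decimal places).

Re-185: 37.400%, Re-187: 62.600%

Let x be the fractional abundance of Re-185; then Re-187 has abundance 1 − x.
184.95295·x + 186.95575·(1 − x) = 186.2067
(184.95295 − 186.95575)·x = 186.2067 − 186.95575
x = -0.74905 / -2.00280 = 0.37400 → 37.400% Re-185, 62.600% Re-187.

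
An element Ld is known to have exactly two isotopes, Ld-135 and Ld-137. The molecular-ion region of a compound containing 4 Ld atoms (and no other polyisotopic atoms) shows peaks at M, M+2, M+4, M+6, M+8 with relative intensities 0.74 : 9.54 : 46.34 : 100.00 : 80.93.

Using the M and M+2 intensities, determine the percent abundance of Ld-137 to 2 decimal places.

If p is the fraction of Ld that is Ld-135, then I(M+2)/I(M) = [C(4,1)·p^3·(1−p)] / p^4 = 4·(1−p)/p = 9.54/0.74 = 12.8919
(1−p)/p = 12.8919/4 = 3.2230  ⇒  p = 1/(1 + 3.2230) = 0.2368
Ld-135: 23.68%, Ld-137: 76.32%.

76.32%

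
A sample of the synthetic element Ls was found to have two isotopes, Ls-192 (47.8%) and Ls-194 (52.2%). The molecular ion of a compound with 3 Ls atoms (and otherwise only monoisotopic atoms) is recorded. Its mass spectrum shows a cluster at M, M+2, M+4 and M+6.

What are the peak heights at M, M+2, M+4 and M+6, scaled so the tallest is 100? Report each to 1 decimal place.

28.0 : 91.6 : 100.0 : 36.4

Each Ls atom is independently Ls-192 (p = 0.478) or Ls-194 (q = 0.522); the cluster is the binomial expansion (p + q)^3.
P(M) = 0.478^3 = 0.109215
P(M+2) = 3 × 0.478^2 × 0.522^1 = 0.357806
P(M+4) = 3 × 0.478^1 × 0.522^2 = 0.390742
P(M+6) = 0.522^3 = 0.142237
The M+4 peak is largest (0.390742); scaling to 100 gives 28.0 : 91.6 : 100.0 : 36.4.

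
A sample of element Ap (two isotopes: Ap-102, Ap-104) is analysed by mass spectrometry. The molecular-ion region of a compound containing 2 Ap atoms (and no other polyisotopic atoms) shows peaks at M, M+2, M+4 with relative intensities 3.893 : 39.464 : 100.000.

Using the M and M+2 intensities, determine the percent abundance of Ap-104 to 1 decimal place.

If p is the fraction of Ap that is Ap-102, then I(M+2)/I(M) = [C(2,1)·p^1·(1−p)] / p^2 = 2·(1−p)/p = 39.464/3.893 = 10.1372
(1−p)/p = 10.1372/2 = 5.0686  ⇒  p = 1/(1 + 5.0686) = 0.1648
Ap-102: 16.5%, Ap-104: 83.5%.

83.5%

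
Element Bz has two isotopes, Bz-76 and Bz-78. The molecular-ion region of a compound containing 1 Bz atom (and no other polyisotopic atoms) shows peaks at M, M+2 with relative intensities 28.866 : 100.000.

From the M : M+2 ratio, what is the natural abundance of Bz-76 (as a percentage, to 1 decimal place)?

If p is the fraction of Bz that is Bz-76, then I(M+2)/I(M) = [C(1,1)·p^0·(1−p)] / p^1 = 1·(1−p)/p = 100.000/28.866 = 3.4643
(1−p)/p = 3.4643/1 = 3.4643  ⇒  p = 1/(1 + 3.4643) = 0.2240
Bz-76: 22.4%, Bz-78: 77.6%.

22.4%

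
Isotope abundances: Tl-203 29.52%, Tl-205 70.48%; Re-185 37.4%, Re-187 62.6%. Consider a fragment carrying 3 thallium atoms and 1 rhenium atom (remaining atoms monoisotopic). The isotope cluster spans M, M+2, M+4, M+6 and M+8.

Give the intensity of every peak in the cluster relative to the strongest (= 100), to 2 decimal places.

2.37 : 20.92 : 68.88 : 100.00 : 53.94

Thallium pattern (n=3): 0.02572463 : 0.18425524 : 0.43991564 : 0.35010449
Rhenium pattern (n=1): 0.3740 : 0.6260
Convolve the two distributions (both contribute in 2-u steps):
  M: 0.02572463×0.3740 = 0.009621
  M+2: 0.02572463×0.6260 + 0.18425524×0.3740 = 0.085015
  M+4: 0.18425524×0.6260 + 0.43991564×0.3740 = 0.279872
  M+6: 0.43991564×0.6260 + 0.35010449×0.3740 = 0.406326
  M+8: 0.35010449×0.6260 = 0.219165
Scale to base peak (0.406326) = 100: 2.37 : 20.92 : 68.88 : 100.00 : 53.94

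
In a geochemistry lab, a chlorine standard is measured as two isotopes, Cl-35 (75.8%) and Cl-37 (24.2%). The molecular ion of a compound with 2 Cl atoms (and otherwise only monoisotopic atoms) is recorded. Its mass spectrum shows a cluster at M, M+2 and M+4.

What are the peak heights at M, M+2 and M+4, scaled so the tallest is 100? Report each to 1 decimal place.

The 2 Cl atoms are independent, so intensities follow the terms of (0.758 + 0.242)^2.
P(M) = 0.758^2 = 0.574564
P(M+2) = 2 × 0.758^1 × 0.242^1 = 0.366872
P(M+4) = 0.242^2 = 0.058564
The M peak is largest (0.574564); scaling to 100 gives 100.0 : 63.9 : 10.2.

100.0 : 63.9 : 10.2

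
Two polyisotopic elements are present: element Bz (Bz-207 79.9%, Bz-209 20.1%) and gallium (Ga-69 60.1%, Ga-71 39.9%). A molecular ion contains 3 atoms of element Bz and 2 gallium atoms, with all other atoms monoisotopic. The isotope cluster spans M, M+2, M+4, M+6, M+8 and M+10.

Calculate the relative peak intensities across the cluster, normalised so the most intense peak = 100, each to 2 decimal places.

Element Bz pattern (n=3): 0.5100824 : 0.3849558 : 0.0968412 : 0.0081206
Gallium pattern (n=2): 0.361201 : 0.479598 : 0.159201
Convolve the two distributions (both contribute in 2-u steps):
  M: 0.5100824×0.361201 = 0.184242
  M+2: 0.5100824×0.479598 + 0.3849558×0.361201 = 0.383681
  M+4: 0.5100824×0.159201 + 0.3849558×0.479598 + 0.0968412×0.361201 = 0.300809
  M+6: 0.3849558×0.159201 + 0.0968412×0.479598 + 0.0081206×0.361201 = 0.110663
  M+8: 0.0968412×0.159201 + 0.0081206×0.479598 = 0.019312
  M+10: 0.0081206×0.159201 = 0.001293
Scale to base peak (0.383681) = 100: 48.02 : 100.00 : 78.40 : 28.84 : 5.03 : 0.34

48.02 : 100.00 : 78.40 : 28.84 : 5.03 : 0.34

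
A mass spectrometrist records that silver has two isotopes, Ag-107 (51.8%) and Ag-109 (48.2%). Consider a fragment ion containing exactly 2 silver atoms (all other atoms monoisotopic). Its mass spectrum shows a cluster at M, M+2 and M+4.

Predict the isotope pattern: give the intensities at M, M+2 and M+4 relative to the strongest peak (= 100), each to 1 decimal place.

Expanding (0.518 + 0.482)^2:
P(M) = 0.518^2 = 0.268324
P(M+2) = 2 × 0.518^1 × 0.482^1 = 0.499352
P(M+4) = 0.482^2 = 0.232324
The M+2 peak is largest (0.499352); scaling to 100 gives 53.7 : 100.0 : 46.5.

53.7 : 100.0 : 46.5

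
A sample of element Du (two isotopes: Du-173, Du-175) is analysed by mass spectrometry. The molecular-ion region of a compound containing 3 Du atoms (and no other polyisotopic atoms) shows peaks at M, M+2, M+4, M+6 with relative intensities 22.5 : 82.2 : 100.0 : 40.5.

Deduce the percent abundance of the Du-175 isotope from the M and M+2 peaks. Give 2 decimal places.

54.91%

Write p for the Du-173 fraction. I(M+2)/I(M) = [C(3,1)·p^2·(1−p)] / p^3 = 3·(1−p)/p = 82.2/22.5 = 3.6533
(1−p)/p = 3.6533/3 = 1.2178  ⇒  p = 1/(1 + 1.2178) = 0.4509
Du-173: 45.09%, Du-175: 54.91%.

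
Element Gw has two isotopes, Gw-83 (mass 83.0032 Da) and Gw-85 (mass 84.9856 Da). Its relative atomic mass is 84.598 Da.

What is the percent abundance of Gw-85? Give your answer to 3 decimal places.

80.448%

Let x be the fractional abundance of Gw-83; then Gw-85 has abundance 1 − x.
83.0032·x + 84.9856·(1 − x) = 84.598
(83.0032 − 84.9856)·x = 84.598 − 84.9856
x = -0.3876 / -1.9824 = 0.19552 → 19.552% Gw-83, 80.448% Gw-85.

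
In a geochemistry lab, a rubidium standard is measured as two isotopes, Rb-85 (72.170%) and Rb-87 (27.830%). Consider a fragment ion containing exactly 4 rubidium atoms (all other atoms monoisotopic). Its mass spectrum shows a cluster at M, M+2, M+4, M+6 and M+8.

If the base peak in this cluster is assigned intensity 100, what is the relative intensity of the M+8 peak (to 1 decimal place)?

1.4

Binomial terms of (0.72170 + 0.27830)^4: M 0.2713, M+2 0.4184, M+4 0.2420, M+6 0.0622, M+8 0.0060 → M+2 is the base peak.
P(M+2) = C(4,1) × 0.72170^3 × 0.27830^1 = 4 × 0.37589809 × 0.2783 = 0.418450 (base)
P(M+8) = C(4,4) × 0.72170^0 × 0.27830^4 = 1 × 1.0000 × 0.00599864 = 0.005999
Relative intensity = 0.005999 / 0.418450 × 100 = 1.4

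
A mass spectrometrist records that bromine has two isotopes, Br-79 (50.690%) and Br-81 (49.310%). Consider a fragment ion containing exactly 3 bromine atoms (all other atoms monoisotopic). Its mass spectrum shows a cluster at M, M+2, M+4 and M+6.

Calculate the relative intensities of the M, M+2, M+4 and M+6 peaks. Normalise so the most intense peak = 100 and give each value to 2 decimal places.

Each Br atom is independently Br-79 (p = 0.50690) or Br-81 (q = 0.49310); the cluster is the binomial expansion (p + q)^3.
P(M) = 0.50690^3 = 0.130247
P(M+2) = 3 × 0.50690^2 × 0.49310^1 = 0.380103
P(M+4) = 3 × 0.50690^1 × 0.49310^2 = 0.369755
P(M+6) = 0.49310^3 = 0.119896
The M+2 peak is largest (0.380103); scaling to 100 gives 34.27 : 100.00 : 97.28 : 31.54.

34.27 : 100.00 : 97.28 : 31.54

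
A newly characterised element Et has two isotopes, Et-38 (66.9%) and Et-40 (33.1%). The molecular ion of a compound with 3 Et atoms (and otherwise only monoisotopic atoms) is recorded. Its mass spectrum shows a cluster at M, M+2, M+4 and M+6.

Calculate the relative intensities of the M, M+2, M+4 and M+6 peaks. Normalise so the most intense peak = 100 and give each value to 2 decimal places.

Each Et atom is independently Et-38 (p = 0.669) or Et-40 (q = 0.331); the cluster is the binomial expansion (p + q)^3.
P(M) = 0.669^3 = 0.299418
P(M+2) = 3 × 0.669^2 × 0.331^1 = 0.444428
P(M+4) = 3 × 0.669^1 × 0.331^2 = 0.219889
P(M+6) = 0.331^3 = 0.036265
The M+2 peak is largest (0.444428); scaling to 100 gives 67.37 : 100.00 : 49.48 : 8.16.

67.37 : 100.00 : 49.48 : 8.16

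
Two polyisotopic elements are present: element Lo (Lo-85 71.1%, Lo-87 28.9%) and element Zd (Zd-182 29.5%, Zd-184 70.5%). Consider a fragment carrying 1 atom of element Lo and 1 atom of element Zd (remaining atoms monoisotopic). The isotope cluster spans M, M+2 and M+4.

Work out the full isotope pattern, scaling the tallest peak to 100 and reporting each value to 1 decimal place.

Element Lo pattern (n=1): 0.7110 : 0.2890
Element Zd pattern (n=1): 0.2950 : 0.7050
Convolve the two distributions (both contribute in 2-u steps):
  M: 0.7110×0.2950 = 0.209745
  M+2: 0.7110×0.7050 + 0.2890×0.2950 = 0.586510
  M+4: 0.2890×0.7050 = 0.203745
Scale to base peak (0.586510) = 100: 35.8 : 100.0 : 34.7

35.8 : 100.0 : 34.7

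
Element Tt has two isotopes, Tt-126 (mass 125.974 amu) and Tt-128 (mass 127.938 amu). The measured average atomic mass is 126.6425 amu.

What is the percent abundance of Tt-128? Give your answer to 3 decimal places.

34.038%

With x = fraction of Tt-126 (so Tt-128 is 1 − x):
125.974·x + 127.938·(1 − x) = 126.6425
(125.974 − 127.938)·x = 126.6425 − 127.938
x = -1.2955 / -1.964 = 0.65962 → 65.962% Tt-126, 34.038% Tt-128.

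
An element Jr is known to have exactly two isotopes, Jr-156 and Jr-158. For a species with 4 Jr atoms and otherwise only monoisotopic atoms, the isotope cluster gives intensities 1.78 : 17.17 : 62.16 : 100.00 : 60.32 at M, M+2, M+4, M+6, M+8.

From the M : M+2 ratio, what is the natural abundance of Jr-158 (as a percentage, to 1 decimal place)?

Write p for the Jr-156 fraction. I(M+2)/I(M) = [C(4,1)·p^3·(1−p)] / p^4 = 4·(1−p)/p = 17.17/1.78 = 9.6461
(1−p)/p = 9.6461/4 = 2.4115  ⇒  p = 1/(1 + 2.4115) = 0.2931
Jr-156: 29.3%, Jr-158: 70.7%.

70.7%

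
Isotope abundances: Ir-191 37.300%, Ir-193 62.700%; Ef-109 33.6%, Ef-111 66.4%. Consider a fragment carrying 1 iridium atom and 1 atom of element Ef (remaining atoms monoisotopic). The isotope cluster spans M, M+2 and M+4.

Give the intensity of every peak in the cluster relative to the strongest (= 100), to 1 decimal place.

27.3 : 100.0 : 90.8

Iridium pattern (n=1): 0.3730 : 0.6270
Element Ef pattern (n=1): 0.3360 : 0.6640
Convolve the two distributions (both contribute in 2-u steps):
  M: 0.3730×0.3360 = 0.125328
  M+2: 0.3730×0.6640 + 0.6270×0.3360 = 0.458344
  M+4: 0.6270×0.6640 = 0.416328
Scale to base peak (0.458344) = 100: 27.3 : 100.0 : 90.8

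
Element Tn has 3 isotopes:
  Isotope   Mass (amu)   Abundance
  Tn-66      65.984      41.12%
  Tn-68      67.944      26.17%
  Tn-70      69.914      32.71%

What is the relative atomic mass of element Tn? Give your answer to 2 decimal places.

67.78 amu

Weight each isotope mass by its fractional abundance: 0.4112 × 65.984 + 0.2617 × 67.944 + 0.3271 × 69.914
= 27.1326 + 17.7809 + 22.8689 = 67.7824 amu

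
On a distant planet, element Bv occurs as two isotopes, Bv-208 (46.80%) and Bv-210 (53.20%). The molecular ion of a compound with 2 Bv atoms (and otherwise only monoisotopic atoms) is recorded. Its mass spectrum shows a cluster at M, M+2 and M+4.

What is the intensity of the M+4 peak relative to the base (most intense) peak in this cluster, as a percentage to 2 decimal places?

56.84%

Term probabilities: M 0.2190, M+2 0.4980, M+4 0.2830. Base peak = M+2.
P(M+2) = C(2,1) × 0.4680^1 × 0.5320^1 = 2 × 0.4680 × 0.5320 = 0.497952 (base)
P(M+4) = C(2,2) × 0.4680^0 × 0.5320^2 = 1 × 1.0000 × 0.283024 = 0.283024
Relative intensity = 0.283024 / 0.497952 × 100 = 56.84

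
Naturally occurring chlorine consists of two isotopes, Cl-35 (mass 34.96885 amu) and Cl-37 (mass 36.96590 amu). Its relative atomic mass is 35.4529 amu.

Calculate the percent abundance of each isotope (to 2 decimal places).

Writing the weighted mean with unknown fraction x of Cl-35:
34.96885·x + 36.96590·(1 − x) = 35.4529
(34.96885 − 36.96590)·x = 35.4529 − 36.96590
x = -1.51300 / -1.99705 = 0.75762 → 75.76% Cl-35, 24.24% Cl-37.

Cl-35: 75.76%, Cl-37: 24.24%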